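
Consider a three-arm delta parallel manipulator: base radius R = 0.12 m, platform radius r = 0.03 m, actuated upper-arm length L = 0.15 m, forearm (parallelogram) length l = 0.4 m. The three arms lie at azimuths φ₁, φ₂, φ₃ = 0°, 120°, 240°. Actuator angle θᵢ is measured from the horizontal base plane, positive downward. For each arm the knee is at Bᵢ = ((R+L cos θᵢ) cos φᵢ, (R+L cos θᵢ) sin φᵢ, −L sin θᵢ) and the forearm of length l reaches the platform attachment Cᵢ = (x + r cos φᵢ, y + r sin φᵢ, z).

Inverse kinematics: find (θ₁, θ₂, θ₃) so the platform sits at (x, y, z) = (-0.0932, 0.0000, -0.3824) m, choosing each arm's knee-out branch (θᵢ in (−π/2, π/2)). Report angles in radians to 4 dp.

rotate P by −φ1: (-0.0932, 0.0000, -0.3824)
  A cos θ + B sin θ = C:  0.1832·cos θ + -0.3824·sin θ = -0.1410
  θ1 = atan2(B,A) + arccos(C/0.4240) = 0.7857
arm 2 (φ=120.0°): x'=0.0466, y'=0.0807
  e−x'=0.0434;  (l²−L²−(e−x')²−y'²−z²)/2L = -0.0571
  θ2 = atan2(B,A) + arccos(C/0.3849) = 0.2619
rotate P by −φ3: (0.0466, -0.0807, -0.3824)
  A=0.0434, B=-0.3824, C=(l²−L²−A²−y'²−z²)/(2L)=-0.0571
  √(A²+B²)=0.3849;  θ3 = -1.4578+1.7197 ≈ 0.2619

θ₁ = 0.7857, θ₂ = 0.2619, θ₃ = 0.2619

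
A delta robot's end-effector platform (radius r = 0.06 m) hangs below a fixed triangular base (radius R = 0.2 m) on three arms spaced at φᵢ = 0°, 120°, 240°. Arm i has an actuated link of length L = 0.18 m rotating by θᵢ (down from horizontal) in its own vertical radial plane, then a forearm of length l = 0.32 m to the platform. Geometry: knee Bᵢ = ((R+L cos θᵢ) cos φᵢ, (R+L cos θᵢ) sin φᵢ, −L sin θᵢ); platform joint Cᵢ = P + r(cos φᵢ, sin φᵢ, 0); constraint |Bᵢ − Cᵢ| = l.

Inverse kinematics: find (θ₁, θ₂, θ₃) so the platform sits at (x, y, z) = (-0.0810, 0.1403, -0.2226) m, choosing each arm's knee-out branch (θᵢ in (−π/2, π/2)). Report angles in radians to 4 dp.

θ₁ = 1.2216, θ₂ = -0.3491, θ₃ = 1.2216

rotate P by −φ1: (-0.0810, 0.1403, -0.2226)
  e−x'=0.2210;  (l²−L²−(e−x')²−y'²−z²)/2L = -0.1335
  θ1 = atan2(B,A) + arccos(C/0.3137) = 1.2216
arm 2 (φ=120.0°): x'=0.1620, y'=0.0000
  A cos θ + B sin θ = C:  -0.0220·cos θ + -0.2226·sin θ = 0.0555
  θ2 = atan2(B,A) + arccos(C/0.2237) = -0.3491
rotate P by −φ3: (-0.0810, -0.1403, -0.2226)
  A cos θ + B sin θ = C:  0.2210·cos θ + -0.2226·sin θ = -0.1335
  γ=atan2(-0.2226,0.2210)=-0.7890;  ψ=arccos(-0.4257)=2.0106;  θ3=γ+ψ≈1.2216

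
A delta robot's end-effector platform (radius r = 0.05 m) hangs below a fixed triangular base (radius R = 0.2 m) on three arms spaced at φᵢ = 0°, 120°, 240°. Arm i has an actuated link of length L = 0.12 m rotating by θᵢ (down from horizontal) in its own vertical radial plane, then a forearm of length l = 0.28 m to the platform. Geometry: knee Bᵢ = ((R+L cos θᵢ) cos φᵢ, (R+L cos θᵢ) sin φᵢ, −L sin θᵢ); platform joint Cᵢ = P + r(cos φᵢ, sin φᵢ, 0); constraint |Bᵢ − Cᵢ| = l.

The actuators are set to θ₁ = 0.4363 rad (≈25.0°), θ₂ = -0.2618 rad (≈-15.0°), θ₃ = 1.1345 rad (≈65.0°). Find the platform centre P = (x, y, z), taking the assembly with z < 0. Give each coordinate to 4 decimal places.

centre 1 = (0.2588·cos0.0°, 0.2588·sin0.0°, -0.0507) = (0.2588, 0.0000, -0.0507)
centre 2 = (0.2659·cos120.0°, 0.2659·sin120.0°, 0.0311) = (-0.1330, 0.2303, 0.0311)
φ3=240.0°: virtual centre (-0.1004, -0.1738, -0.1088), radius l
|centre ₂|²−|centre ₁|² = 0.0021;  |centre ₃|²−|centre ₁|² = -0.0174
plane₁₂: -0.7834x+0.4606y+0.1635z = 0.0021
det = 0.6031;  x = 0.0121+0.0056z,  y = 0.0252+-0.3455z
into |P−centre ₁|² = l²: 1.1194z² + 0.0813z + -0.0143 = 0;  Δ = 0.0708;  z = -0.1551 or 0.0825 → z<0 root = -0.1551
x = 0.0112, y = 0.0788

(0.0112, 0.0788, -0.1551)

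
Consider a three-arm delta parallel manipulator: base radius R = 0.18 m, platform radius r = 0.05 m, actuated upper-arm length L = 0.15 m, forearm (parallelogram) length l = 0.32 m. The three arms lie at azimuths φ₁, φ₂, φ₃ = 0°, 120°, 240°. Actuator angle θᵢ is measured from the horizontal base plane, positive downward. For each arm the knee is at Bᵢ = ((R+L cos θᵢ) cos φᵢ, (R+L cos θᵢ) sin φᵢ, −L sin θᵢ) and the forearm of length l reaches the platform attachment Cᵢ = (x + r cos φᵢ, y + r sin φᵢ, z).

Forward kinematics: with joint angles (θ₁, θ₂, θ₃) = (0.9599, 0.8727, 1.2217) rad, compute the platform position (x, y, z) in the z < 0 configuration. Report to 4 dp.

(0.0135, 0.0445, -0.3666)

φ1=0.0°: virtual centre (0.2160, 0.0000, -0.1229), radius l
φ2=120.0°: virtual centre (-0.1132, 0.1961, -0.1149), radius l
S3 = (0.1813·cos240.0°, 0.1813·sin240.0°, -0.1410) = (-0.0907, -0.1570, -0.1410)
|S₂|²−|S₁|² = 0.0027;  |S₃|²−|S₁|² = -0.0090
linear system: -0.6585x+0.3922y = 0.0027−0.0159z; -0.6134x+-0.3140y = -0.0090−-0.0362z
det = 0.4473;  x = 0.0060+-0.0205z,  y = 0.0170+-0.0751z
sphere 1 gives Az²+Bz+C=0 with A=1.0061, B=0.2518, C=-0.0429;  B²−4AC=0.2361;  roots -0.3666, 0.1163;  negative root z = -0.3666
x = 0.0135, y = 0.0445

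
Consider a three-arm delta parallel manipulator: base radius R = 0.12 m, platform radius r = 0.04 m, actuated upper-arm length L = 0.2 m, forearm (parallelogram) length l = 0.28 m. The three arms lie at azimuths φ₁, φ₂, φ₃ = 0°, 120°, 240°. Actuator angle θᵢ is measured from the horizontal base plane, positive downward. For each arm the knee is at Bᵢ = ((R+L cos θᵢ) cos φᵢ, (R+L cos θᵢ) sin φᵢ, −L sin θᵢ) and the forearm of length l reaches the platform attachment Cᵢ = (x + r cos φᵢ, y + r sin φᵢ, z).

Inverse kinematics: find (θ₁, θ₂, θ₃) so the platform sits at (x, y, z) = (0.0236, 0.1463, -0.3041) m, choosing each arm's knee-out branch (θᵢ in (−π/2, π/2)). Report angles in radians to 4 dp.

φ1=0.0° → target in arm frame (0.0236, 0.1463)
  e−x'=0.0564;  (l²−L²−(e−x')²−y'²−z²)/2L = -0.1967
  θ1 = atan2(B,A) + arccos(C/0.3093) = 0.8725
φ2=120.0° → target in arm frame (0.1149, -0.0936)
  A=-0.0349, B=-0.3041, C=(l²−L²−A²−y'²−z²)/(2L)=-0.1601
  √(A²+B²)=0.3061;  θ2 = -1.6851+2.1213 ≈ 0.4363
rotate P by −φ3: (-0.1385, -0.0527, -0.3041)
  A cos θ + B sin θ = C:  0.2185·cos θ + -0.3041·sin θ = -0.2615
  √(A²+B²)=0.3745;  θ3 = -0.9478+2.3439 ≈ 1.3961

θ₁ = 0.8725, θ₂ = 0.4363, θ₃ = 1.3961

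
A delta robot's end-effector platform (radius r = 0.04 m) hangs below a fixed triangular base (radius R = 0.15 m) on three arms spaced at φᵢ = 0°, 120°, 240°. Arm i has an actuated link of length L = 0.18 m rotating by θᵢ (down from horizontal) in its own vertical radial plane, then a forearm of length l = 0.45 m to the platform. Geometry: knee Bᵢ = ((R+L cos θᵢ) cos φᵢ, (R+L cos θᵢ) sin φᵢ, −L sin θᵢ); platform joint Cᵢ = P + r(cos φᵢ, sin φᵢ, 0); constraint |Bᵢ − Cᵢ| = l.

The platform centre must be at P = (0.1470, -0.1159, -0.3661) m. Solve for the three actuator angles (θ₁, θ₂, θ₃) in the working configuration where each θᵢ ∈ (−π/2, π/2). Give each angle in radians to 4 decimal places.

arm 1 (φ=0.0°): x'=0.1470, y'=-0.1159
  A cos θ + B sin θ = C:  -0.0370·cos θ + -0.3661·sin θ = 0.0591
  θ1 = atan2(B,A) + arccos(C/0.3680) = -0.2620
rotate P by −φ2: (-0.1739, -0.0694, -0.3661)
  A cos θ + B sin θ = C:  0.2839·cos θ + -0.3661·sin θ = -0.1370
  √(A²+B²)=0.4633;  θ2 = -0.9112+1.8710 ≈ 0.9598
arm 3 (φ=240.0°): x'=0.0269, y'=0.1853
  e−x'=0.0831;  (l²−L²−(e−x')²−y'²−z²)/2L = -0.0143
  √(A²+B²)=0.3754;  θ3 = -1.3475+1.6090 ≈ 0.2615

θ₁ = -0.2620, θ₂ = 0.9598, θ₃ = 0.2615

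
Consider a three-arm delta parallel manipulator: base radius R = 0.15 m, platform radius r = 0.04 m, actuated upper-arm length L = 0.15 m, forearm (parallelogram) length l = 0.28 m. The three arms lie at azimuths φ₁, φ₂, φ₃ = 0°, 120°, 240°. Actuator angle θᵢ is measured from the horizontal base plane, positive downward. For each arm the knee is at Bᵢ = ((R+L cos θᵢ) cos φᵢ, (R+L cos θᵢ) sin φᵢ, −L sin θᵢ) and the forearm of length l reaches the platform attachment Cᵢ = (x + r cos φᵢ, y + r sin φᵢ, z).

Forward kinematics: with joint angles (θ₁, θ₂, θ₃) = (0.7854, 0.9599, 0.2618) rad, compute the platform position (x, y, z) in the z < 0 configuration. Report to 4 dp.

φ1=0.0°: virtual centre (0.2161, 0.0000, -0.1061), radius l
arm 2 at φ=120.0°: ρ2 = 0.1960;  O2 = (-0.0980, 0.1698, -0.1229)
φ3=240.0°: virtual centre (-0.1274, -0.2207, -0.0388), radius l
subtract pairs → two planes through P
[-0.6282 0.3396 -0.0336]·P = -0.0044;  [-0.6870 -0.4415 0.1345]·P = 0.0085
Cramer: x(z) = -0.0019+0.0604z;  y(z) = -0.0164+0.2107z
quadratic in z: (1.0480)z²+(0.1789)z+(-0.0194)=0, √Δ=0.3365 → z ∈ {-0.2459, 0.0752}; z = -0.2459 (taking z<0)
x = -0.0167, y = -0.0682

(-0.0167, -0.0682, -0.2459)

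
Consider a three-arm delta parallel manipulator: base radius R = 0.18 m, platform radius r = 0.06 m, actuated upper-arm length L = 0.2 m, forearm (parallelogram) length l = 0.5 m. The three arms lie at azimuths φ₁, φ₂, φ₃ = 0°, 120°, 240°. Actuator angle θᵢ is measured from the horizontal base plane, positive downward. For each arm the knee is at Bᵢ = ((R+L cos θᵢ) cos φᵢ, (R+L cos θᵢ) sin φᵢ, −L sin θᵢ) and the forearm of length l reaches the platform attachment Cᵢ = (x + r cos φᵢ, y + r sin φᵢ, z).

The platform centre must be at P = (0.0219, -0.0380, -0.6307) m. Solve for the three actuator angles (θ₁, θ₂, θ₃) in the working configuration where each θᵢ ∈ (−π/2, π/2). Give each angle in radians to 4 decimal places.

rotate P by −φ1: (0.0219, -0.0380, -0.6307)
  A cos θ + B sin θ = C:  0.0981·cos θ + -0.6307·sin θ = -0.4971
  γ=atan2(-0.6307,0.0981)=-1.4165;  ψ=arccos(-0.7788)=2.4636;  θ1=γ+ψ≈1.0471
arm 2 (φ=120.0°): x'=-0.0439, y'=0.0000
  e−x'=0.1639;  (l²−L²−(e−x')²−y'²−z²)/2L = -0.5366
  θ2 = atan2(B,A) + arccos(C/0.6516) = 1.2216
arm 3 (φ=240.0°): x'=0.0220, y'=0.0380
  A cos θ + B sin θ = C:  0.0980·cos θ + -0.6307·sin θ = -0.4971
  θ3 = atan2(B,A) + arccos(C/0.6383) = 1.0470

θ₁ = 1.0471, θ₂ = 1.2216, θ₃ = 1.0470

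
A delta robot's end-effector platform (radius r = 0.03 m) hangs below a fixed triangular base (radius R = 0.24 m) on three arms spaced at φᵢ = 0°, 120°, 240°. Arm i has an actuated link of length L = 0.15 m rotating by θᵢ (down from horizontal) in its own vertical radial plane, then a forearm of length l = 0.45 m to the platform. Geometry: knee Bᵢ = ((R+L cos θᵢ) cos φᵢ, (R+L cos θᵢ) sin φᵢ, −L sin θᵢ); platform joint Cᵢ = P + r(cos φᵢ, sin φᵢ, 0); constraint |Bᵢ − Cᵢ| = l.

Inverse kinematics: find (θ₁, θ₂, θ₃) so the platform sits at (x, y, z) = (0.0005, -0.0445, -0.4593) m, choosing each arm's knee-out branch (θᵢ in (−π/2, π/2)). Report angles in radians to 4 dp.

θ₁ = 0.9600, θ₂ = 1.1344, θ₃ = 0.7850

rotate P by −φ1: (0.0005, -0.0445, -0.4593)
  A=0.2095, B=-0.4593, C=(l²−L²−A²−y'²−z²)/(2L)=-0.2561
  θ1 = atan2(B,A) + arccos(C/0.5048) = 0.9600
rotate P by −φ2: (-0.0388, 0.0218, -0.4593)
  A cos θ + B sin θ = C:  0.2488·cos θ + -0.4593·sin θ = -0.3111
  γ=atan2(-0.4593,0.2488)=-1.0744;  ψ=arccos(-0.5956)=2.2088;  θ2=γ+ψ≈1.1344
φ3=240.0° → target in arm frame (0.0383, 0.0227)
  e−x'=0.1717;  (l²−L²−(e−x')²−y'²−z²)/2L = -0.2032
  θ3 = atan2(B,A) + arccos(C/0.4903) = 0.7850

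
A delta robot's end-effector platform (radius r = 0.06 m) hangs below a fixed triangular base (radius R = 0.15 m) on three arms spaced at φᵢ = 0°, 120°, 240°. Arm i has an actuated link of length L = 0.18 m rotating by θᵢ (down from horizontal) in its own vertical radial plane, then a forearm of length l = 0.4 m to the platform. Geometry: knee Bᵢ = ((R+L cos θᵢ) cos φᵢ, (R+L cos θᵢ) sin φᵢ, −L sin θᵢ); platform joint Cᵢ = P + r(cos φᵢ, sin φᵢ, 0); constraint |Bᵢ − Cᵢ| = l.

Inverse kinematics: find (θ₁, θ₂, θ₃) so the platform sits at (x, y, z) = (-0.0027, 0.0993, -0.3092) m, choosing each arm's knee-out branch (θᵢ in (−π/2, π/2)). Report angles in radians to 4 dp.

θ₁ = 0.1745, θ₂ = -0.2620, θ₃ = 0.5236

arm 1 (φ=0.0°): x'=-0.0027, y'=0.0993
  e−x'=0.0927;  (l²−L²−(e−x')²−y'²−z²)/2L = 0.0376
  γ=atan2(-0.3092,0.0927)=-1.2795;  ψ=arccos(0.1165)=1.4540;  θ1=γ+ψ≈0.1745
arm 2 (φ=120.0°): x'=0.0873, y'=-0.0473
  A=0.0027, B=-0.3092, C=(l²−L²−A²−y'²−z²)/(2L)=0.0826
  √(A²+B²)=0.3092;  θ2 = -1.5622+1.3003 ≈ -0.2620
φ3=240.0° → target in arm frame (-0.0846, -0.0520)
  A cos θ + B sin θ = C:  0.1746·cos θ + -0.3092·sin θ = -0.0034
  γ=atan2(-0.3092,0.1746)=-1.0566;  ψ=arccos(-0.0095)=1.5803;  θ3=γ+ψ≈0.5236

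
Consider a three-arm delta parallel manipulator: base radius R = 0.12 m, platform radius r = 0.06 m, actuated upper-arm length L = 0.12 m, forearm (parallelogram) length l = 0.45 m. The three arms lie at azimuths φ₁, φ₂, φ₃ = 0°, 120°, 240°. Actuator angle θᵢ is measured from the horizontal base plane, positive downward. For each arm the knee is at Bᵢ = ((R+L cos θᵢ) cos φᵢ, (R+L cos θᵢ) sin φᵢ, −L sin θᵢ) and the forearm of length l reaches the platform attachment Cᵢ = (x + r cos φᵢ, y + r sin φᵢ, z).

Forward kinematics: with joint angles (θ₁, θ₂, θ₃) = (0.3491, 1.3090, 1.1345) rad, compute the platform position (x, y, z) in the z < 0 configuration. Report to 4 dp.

arm 1 at φ=0.0°: e+L cos θ1 = 0.1728;  O1 = (0.1728, 0.0000, -0.0410)
arm 2 at φ=120.0°: e+L cos θ2 = 0.0911;  O2 = (-0.0455, 0.0789, -0.1159)
φ3=240.0°: virtual centre (-0.0554, -0.0959, -0.1088), radius l
|O₂|²−|O₁|² = -0.0098;  |O₃|²−|O₁|² = -0.0074
linear system: -0.4366x+0.1577y = -0.0098−-0.1497z; -0.4562x+-0.1918y = -0.0074−-0.1354z
Cramer: x(z) = 0.0196-0.3216z;  y(z) = -0.0079+0.0590z
into |P−O₁|² = l²: 1.1069z² + 0.1797z + -0.1773 = 0;  Δ = 0.8173;  z = -0.4895 or 0.3272 → z<0 root = -0.4895
x = 0.1771, y = -0.0367

(0.1771, -0.0367, -0.4895)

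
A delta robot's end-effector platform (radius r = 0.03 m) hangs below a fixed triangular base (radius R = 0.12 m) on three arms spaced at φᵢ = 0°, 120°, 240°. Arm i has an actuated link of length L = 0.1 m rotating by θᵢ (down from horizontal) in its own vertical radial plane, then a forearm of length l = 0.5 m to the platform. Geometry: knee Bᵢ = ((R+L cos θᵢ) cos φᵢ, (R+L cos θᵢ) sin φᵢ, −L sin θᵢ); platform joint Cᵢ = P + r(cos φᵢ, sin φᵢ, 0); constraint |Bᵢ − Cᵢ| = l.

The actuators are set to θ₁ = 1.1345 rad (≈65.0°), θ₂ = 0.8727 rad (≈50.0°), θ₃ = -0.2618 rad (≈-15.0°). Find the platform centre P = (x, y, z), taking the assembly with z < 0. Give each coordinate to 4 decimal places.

O1 = (0.1323·cos0.0°, 0.1323·sin0.0°, -0.0906) = (0.1323, 0.0000, -0.0906)
O2 = (0.1543·cos120.0°, 0.1543·sin120.0°, -0.0766) = (-0.0771, 0.1336, -0.0766)
φ3=240.0°: virtual centre (-0.0933, -0.1616, 0.0259), radius l
subtract pairs → two planes through P
linear system: -0.4188x+0.2672y = 0.0040−0.0281z; -0.4511x+-0.3232y = 0.0098−0.2330z
Cramer: x(z) = -0.0152+0.2788z;  y(z) = -0.0090+0.3319z
into |P−O₁|² = l²: 1.1879z² + 0.0931z + -0.2200 = 0;  Δ = 1.0538;  z = -0.4713 or 0.3929 → z<0 root = -0.4713
x = -0.1466, y = -0.1654

(-0.1466, -0.1654, -0.4713)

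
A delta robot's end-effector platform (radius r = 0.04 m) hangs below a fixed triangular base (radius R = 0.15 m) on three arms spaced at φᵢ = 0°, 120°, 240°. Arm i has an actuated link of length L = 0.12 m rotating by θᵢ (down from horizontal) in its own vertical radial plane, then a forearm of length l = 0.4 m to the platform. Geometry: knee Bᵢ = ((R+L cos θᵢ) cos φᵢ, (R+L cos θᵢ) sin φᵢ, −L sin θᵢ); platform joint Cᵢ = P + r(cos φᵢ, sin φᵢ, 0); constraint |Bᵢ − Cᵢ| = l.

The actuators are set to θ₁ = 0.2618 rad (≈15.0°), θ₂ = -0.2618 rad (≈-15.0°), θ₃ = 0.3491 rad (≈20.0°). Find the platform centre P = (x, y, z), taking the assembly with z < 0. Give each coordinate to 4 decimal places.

φ1=0.0°: virtual centre (0.2259, 0.0000, -0.0311), radius l
arm 2 at φ=120.0°: e+L cos θ2 = 0.2259;  centre 2 = (-0.1130, 0.1956, 0.0311)
φ3=240.0°: virtual centre (-0.1114, -0.1929, -0.0410), radius l
subtract pairs → two planes through P
plane₁₂: -0.6777x+0.3913y+0.1242z = 0.0000
det = 0.5255;  x = 0.0005+0.0763z,  y = 0.0009+-0.1853z
quadratic in z: (1.0401)z²+(0.0274)z+(-0.1082)=0, √Δ=0.6716 → z ∈ {-0.3360, 0.3097}; z = -0.3360 (taking z<0)
x = -0.0251, y = 0.0631

(-0.0251, 0.0631, -0.3360)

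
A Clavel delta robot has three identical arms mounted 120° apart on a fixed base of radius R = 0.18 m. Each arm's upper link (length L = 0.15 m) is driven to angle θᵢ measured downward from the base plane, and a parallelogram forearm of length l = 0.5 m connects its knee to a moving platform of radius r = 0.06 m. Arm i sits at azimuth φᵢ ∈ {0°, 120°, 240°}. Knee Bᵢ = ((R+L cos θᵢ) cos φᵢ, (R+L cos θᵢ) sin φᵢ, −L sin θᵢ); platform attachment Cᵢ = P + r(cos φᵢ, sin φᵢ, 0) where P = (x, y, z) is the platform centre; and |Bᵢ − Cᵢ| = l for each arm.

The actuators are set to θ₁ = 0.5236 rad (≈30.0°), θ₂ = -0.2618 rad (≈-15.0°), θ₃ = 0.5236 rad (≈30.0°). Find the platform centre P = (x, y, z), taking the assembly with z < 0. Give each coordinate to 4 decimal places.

(-0.0671, 0.1162, -0.4438)

φ1=0.0°: virtual centre (0.2499, 0.0000, -0.0750), radius l
φ2=120.0°: virtual centre (-0.1324, 0.2294, 0.0388), radius l
arm 3 at φ=240.0°: e+L cos θ3 = 0.2499;  O3 = (-0.1250, -0.2164, -0.0750)
|O₂|²−|O₁|² = 0.0036;  |O₃|²−|O₁|² = 0.0000
[-0.7647 0.4588 0.2276]·P = 0.0036;  [-0.7497 -0.4328 0.0000]·P = 0.0000
Cramer: x(z) = -0.0023+0.1460z;  y(z) = 0.0040-0.2529z
into |P−O₁|² = l²: 1.0852z² + 0.0743z + -0.1807 = 0;  Δ = 0.7902;  z = -0.4438 or 0.3753 → z<0 root = -0.4438
x = -0.0671, y = 0.1162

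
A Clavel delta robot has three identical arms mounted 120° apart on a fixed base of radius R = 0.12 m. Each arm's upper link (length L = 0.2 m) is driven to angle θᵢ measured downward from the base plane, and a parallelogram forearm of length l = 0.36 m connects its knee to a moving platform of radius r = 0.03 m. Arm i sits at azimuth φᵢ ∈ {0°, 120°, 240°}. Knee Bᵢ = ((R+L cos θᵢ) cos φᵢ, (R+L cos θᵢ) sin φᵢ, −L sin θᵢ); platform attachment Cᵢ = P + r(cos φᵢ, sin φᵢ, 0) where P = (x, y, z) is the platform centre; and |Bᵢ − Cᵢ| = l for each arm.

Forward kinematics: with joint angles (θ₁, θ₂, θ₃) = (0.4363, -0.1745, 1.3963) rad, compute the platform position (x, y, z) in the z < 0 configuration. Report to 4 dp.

(0.0556, 0.2254, -0.2643)

φ1=0.0°: virtual centre (0.2713, 0.0000, -0.0845), radius l
φ2=120.0°: virtual centre (-0.1435, 0.2485, 0.0347), radius l
φ3=240.0°: virtual centre (-0.0624, -0.1080, -0.1970), radius l
subtract pairs → two planes through P
linear system: -0.8295x+0.4970y = 0.0028−0.2385z; -0.6673x+-0.2160y = -0.0264−-0.2249z
det = 0.5108;  x = 0.0245+-0.1180z,  y = 0.0465+-0.6767z
quadratic in z: (1.4718)z²+(0.1643)z+(-0.0594)=0, √Δ=0.6137 → z ∈ {-0.2643, 0.1527}; z = -0.2643 (taking z<0)
x = 0.0556, y = 0.2254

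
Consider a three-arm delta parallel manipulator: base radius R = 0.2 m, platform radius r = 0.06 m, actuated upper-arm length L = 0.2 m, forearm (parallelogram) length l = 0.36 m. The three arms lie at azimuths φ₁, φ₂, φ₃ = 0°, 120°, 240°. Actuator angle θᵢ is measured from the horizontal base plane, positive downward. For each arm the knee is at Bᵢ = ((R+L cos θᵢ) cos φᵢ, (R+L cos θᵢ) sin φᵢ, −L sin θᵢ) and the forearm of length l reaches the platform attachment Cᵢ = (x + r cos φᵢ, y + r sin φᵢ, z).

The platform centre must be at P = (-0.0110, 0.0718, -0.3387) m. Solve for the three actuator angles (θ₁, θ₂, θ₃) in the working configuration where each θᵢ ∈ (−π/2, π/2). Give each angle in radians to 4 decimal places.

θ₁ = 0.7853, θ₂ = 0.4364, θ₃ = 0.9600

φ1=0.0° → target in arm frame (-0.0110, 0.0718)
  A cos θ + B sin θ = C:  0.1510·cos θ + -0.3387·sin θ = -0.1327
  θ1 = atan2(B,A) + arccos(C/0.3708) = 0.7853
arm 2 (φ=120.0°): x'=0.0677, y'=-0.0264
  A cos θ + B sin θ = C:  0.0723·cos θ + -0.3387·sin θ = -0.0776
  √(A²+B²)=0.3463;  θ2 = -1.3604+1.7968 ≈ 0.4364
arm 3 (φ=240.0°): x'=-0.0567, y'=-0.0454
  e−x'=0.1967;  (l²−L²−(e−x')²−y'²−z²)/2L = -0.1647
  θ3 = atan2(B,A) + arccos(C/0.3917) = 0.9600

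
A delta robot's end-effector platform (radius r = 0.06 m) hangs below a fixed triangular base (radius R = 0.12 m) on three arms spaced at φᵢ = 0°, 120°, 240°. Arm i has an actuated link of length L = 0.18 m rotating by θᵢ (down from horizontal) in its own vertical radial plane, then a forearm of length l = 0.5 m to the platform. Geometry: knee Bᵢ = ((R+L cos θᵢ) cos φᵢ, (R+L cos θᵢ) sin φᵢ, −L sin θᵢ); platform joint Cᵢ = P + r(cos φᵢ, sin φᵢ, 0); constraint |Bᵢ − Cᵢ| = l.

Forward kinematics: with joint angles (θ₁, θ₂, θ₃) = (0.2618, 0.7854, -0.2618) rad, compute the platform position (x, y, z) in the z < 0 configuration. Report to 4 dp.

φ1=0.0°: virtual centre (0.2339, 0.0000, -0.0466), radius l
φ2=120.0°: virtual centre (-0.0936, 0.1622, -0.1273), radius l
O3 = (0.2339·cos240.0°, 0.2339·sin240.0°, 0.0466) = (-0.1169, -0.2025, 0.0466)
subtract pairs → two planes through P
plane₁₂: -0.6550x+0.3244y+-0.1614z = -0.0056
det = 0.4929;  x = 0.0046+-0.0100z,  y = -0.0080+0.4773z
quadratic in z: (1.2280)z²+(0.0902)z+(-0.1952)=0, √Δ=0.9833 → z ∈ {-0.4371, 0.3637}; z = -0.4371 (taking z<0)
x = 0.0090, y = -0.2166

(0.0090, -0.2166, -0.4371)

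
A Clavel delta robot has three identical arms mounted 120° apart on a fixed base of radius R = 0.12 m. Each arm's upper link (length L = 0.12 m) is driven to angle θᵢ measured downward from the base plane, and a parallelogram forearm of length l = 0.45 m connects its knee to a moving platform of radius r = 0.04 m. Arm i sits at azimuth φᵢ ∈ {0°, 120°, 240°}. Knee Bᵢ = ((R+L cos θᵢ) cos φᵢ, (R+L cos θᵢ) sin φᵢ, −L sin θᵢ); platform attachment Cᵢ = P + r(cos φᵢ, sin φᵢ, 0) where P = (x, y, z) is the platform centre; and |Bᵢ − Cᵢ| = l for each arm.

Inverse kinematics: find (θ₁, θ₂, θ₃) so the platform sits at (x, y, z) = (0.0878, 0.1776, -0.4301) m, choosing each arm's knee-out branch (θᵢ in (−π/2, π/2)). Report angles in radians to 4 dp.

θ₁ = 0.2614, θ₂ = 0.1741, θ₃ = 1.2214

arm 1 (φ=0.0°): x'=0.0878, y'=0.1776
  e−x'=-0.0078;  (l²−L²−(e−x')²−y'²−z²)/2L = -0.1187
  √(A²+B²)=0.4302;  θ1 = -1.5889+1.8504 ≈ 0.2614
φ2=120.0° → target in arm frame (0.1099, -0.1648)
  e−x'=-0.0299;  (l²−L²−(e−x')²−y'²−z²)/2L = -0.1040
  θ2 = atan2(B,A) + arccos(C/0.4311) = 0.1741
arm 3 (φ=240.0°): x'=-0.1977, y'=-0.0128
  A cos θ + B sin θ = C:  0.2777·cos θ + -0.4301·sin θ = -0.3090
  θ3 = atan2(B,A) + arccos(C/0.5120) = 1.2214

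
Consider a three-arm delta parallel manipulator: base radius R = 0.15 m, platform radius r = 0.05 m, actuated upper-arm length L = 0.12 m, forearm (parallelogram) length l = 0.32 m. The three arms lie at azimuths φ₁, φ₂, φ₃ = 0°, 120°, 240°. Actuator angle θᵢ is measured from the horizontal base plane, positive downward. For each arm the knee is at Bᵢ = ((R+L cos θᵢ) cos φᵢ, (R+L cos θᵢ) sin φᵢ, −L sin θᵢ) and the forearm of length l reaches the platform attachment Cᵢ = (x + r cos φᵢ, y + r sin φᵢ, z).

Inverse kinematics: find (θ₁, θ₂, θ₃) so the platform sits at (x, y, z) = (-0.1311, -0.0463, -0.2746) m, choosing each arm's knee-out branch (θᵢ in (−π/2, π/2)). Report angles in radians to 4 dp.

θ₁ = 1.2217, θ₂ = 0.4365, θ₃ = -0.0873

rotate P by −φ1: (-0.1311, -0.0463, -0.2746)
  e−x'=0.2311;  (l²−L²−(e−x')²−y'²−z²)/2L = -0.1790
  γ=atan2(-0.2746,0.2311)=-0.8712;  ψ=arccos(-0.4987)=2.0929;  θ1=γ+ψ≈1.2217
φ2=120.0° → target in arm frame (0.0255, 0.1367)
  A=0.0745, B=-0.2746, C=(l²−L²−A²−y'²−z²)/(2L)=-0.0485
  γ=atan2(-0.2746,0.0745)=-1.3057;  ψ=arccos(-0.1705)=1.7422;  θ2=γ+ψ≈0.4365
φ3=240.0° → target in arm frame (0.1056, -0.0904)
  A=-0.0056, B=-0.2746, C=(l²−L²−A²−y'²−z²)/(2L)=0.0183
  θ3 = atan2(B,A) + arccos(C/0.2747) = -0.0873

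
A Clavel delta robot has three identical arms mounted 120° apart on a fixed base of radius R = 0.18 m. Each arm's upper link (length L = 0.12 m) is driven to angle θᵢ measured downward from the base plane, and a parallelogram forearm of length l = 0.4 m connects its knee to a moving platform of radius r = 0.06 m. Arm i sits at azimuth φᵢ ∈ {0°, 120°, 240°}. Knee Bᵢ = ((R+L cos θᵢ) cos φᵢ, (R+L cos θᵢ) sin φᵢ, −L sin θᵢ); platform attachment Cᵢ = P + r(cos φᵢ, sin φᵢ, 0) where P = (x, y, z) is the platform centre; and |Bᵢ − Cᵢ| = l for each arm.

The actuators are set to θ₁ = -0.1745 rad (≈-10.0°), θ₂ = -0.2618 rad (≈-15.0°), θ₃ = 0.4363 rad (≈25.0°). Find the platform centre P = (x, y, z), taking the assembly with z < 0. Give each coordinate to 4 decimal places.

(0.0297, 0.0662, -0.3141)

φ1=0.0°: virtual centre (0.2382, 0.0000, 0.0208), radius l
arm 2 at φ=120.0°: ρ2 = 0.2359;  S2 = (-0.1180, 0.2043, 0.0311)
φ3=240.0°: virtual centre (-0.1144, -0.1981, -0.0507), radius l
eliminate P² terms by subtracting sphere 1 from 2 and 3
[-0.7123 0.4086 0.0204]·P = -0.0005;  [-0.7051 -0.3962 -0.1431]·P = -0.0023
det = 0.5703;  x = 0.0020+-0.0883z,  y = 0.0022+-0.2040z
sphere 1 gives Az²+Bz+C=0 with A=1.0494, B=-0.0008, C=-0.1038;  B²−4AC=0.4356;  roots -0.3141, 0.3149;  negative root z = -0.3141
x = 0.0297, y = 0.0662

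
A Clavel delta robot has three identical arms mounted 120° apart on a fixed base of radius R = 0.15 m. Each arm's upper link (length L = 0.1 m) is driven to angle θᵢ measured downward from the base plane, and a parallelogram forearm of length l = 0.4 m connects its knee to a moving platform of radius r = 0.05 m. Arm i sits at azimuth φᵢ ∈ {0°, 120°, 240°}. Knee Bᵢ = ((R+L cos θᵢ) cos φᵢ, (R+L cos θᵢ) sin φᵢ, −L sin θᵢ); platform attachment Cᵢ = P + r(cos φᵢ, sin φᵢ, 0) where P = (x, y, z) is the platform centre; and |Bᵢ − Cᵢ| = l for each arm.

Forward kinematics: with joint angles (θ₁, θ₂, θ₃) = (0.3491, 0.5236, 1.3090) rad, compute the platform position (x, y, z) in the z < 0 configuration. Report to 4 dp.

(0.0818, 0.1013, -0.4046)

S1 = (0.1940·cos0.0°, 0.1940·sin0.0°, -0.0342) = (0.1940, 0.0000, -0.0342)
φ2=120.0°: virtual centre (-0.0933, 0.1616, -0.0500), radius l
S3 = (0.1259·cos240.0°, 0.1259·sin240.0°, -0.0966) = (-0.0629, -0.1090, -0.0966)
eliminate P² terms by subtracting sphere 1 from 2 and 3
linear system: -0.5745x+0.3232y = -0.0015−-0.0316z; -0.5138x+-0.2180y = -0.0136−-0.1248z
det = 0.2913;  x = 0.0162+-0.1621z,  y = 0.0243+-0.1904z
into |P−S₁|² = l²: 1.0625z² + 0.1168z + -0.1266 = 0;  Δ = 0.5519;  z = -0.4046 or 0.2946 → z<0 root = -0.4046
x = 0.0818, y = 0.1013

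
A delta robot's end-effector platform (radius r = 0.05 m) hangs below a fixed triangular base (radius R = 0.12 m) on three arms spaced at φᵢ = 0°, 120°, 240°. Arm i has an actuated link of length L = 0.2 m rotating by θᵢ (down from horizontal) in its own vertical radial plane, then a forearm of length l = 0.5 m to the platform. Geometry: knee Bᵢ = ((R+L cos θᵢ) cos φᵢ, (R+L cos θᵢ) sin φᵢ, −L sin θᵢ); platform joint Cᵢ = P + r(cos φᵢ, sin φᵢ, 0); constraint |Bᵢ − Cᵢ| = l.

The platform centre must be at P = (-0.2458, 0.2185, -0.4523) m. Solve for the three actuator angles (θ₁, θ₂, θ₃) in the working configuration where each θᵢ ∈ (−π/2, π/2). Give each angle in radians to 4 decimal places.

φ1=0.0° → target in arm frame (-0.2458, 0.2185)
  A cos θ + B sin θ = C:  0.3158·cos θ + -0.4523·sin θ = -0.3551
  θ1 = atan2(B,A) + arccos(C/0.5516) = 1.3089
rotate P by −φ2: (0.3121, 0.1036, -0.4523)
  e−x'=-0.2421;  (l²−L²−(e−x')²−y'²−z²)/2L = -0.1598
  √(A²+B²)=0.5130;  θ2 = -2.0623+1.8876 ≈ -0.1747
rotate P by −φ3: (-0.0663, -0.3221, -0.4523)
  A=0.1363, B=-0.4523, C=(l²−L²−A²−y'²−z²)/(2L)=-0.2923
  √(A²+B²)=0.4724;  θ3 = -1.2780+2.2380 ≈ 0.9599

θ₁ = 1.3089, θ₂ = -0.1747, θ₃ = 0.9599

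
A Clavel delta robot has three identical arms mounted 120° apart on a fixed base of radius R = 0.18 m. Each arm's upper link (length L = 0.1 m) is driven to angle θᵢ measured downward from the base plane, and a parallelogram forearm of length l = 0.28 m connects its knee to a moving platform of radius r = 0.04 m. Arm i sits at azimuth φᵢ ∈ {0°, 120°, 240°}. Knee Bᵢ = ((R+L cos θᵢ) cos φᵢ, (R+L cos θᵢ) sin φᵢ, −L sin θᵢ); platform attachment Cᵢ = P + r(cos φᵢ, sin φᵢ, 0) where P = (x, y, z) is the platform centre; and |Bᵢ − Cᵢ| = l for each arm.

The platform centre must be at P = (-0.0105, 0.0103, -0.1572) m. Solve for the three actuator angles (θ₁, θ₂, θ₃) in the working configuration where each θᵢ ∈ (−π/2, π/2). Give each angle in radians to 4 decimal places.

θ₁ = 0.2619, θ₂ = -0.0883, θ₃ = 0.1744

arm 1 (φ=0.0°): x'=-0.0105, y'=0.0103
  e−x'=0.1505;  (l²−L²−(e−x')²−y'²−z²)/2L = 0.1047
  γ=atan2(-0.1572,0.1505)=-0.8072;  ψ=arccos(0.4809)=1.0691;  θ1=γ+ψ≈0.2619
φ2=120.0° → target in arm frame (0.0142, 0.0039)
  e−x'=0.1258;  (l²−L²−(e−x')²−y'²−z²)/2L = 0.1392
  θ2 = atan2(B,A) + arccos(C/0.2014) = -0.0883
φ3=240.0° → target in arm frame (-0.0037, -0.0142)
  A=0.1437, B=-0.1572, C=(l²−L²−A²−y'²−z²)/(2L)=0.1142
  γ=atan2(-0.1572,0.1437)=-0.8303;  ψ=arccos(0.5363)=1.0047;  θ3=γ+ψ≈0.1744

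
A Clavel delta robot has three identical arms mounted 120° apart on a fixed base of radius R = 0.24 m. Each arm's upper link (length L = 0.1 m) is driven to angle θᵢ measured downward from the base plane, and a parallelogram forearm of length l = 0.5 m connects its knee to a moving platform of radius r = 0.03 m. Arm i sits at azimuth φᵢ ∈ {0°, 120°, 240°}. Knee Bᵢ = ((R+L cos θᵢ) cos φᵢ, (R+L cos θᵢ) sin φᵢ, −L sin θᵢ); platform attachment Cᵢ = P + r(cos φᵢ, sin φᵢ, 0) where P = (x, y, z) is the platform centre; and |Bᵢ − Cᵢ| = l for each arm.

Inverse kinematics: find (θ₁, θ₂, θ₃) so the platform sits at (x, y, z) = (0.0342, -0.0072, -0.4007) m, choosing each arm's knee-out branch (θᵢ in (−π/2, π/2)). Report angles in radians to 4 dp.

θ₁ = -0.1737, θ₂ = 0.2620, θ₃ = 0.1749

rotate P by −φ1: (0.0342, -0.0072, -0.4007)
  A=0.1758, B=-0.4007, C=(l²−L²−A²−y'²−z²)/(2L)=0.2424
  √(A²+B²)=0.4376;  θ1 = -1.1574+0.9836 ≈ -0.1737
φ2=120.0° → target in arm frame (-0.0233, -0.0260)
  A cos θ + B sin θ = C:  0.2333·cos θ + -0.4007·sin θ = 0.1216
  √(A²+B²)=0.4637;  θ2 = -1.0435+1.3055 ≈ 0.2620
arm 3 (φ=240.0°): x'=-0.0109, y'=0.0332
  A cos θ + B sin θ = C:  0.2209·cos θ + -0.4007·sin θ = 0.1478
  γ=atan2(-0.4007,0.2209)=-1.0670;  ψ=arccos(0.3230)=1.2419;  θ3=γ+ψ≈0.1749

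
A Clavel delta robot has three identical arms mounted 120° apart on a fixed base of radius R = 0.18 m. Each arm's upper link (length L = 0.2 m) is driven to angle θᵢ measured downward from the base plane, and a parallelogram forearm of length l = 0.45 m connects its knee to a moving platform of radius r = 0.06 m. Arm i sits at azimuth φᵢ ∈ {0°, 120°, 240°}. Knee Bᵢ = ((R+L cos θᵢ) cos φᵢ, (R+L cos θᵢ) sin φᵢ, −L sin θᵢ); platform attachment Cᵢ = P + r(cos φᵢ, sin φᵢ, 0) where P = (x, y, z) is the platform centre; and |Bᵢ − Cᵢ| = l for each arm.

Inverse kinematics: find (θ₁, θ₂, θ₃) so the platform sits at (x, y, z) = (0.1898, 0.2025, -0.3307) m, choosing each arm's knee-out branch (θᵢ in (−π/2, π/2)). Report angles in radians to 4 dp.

θ₁ = -0.2617, θ₂ = 0.2619, θ₃ = 1.3962

arm 1 (φ=0.0°): x'=0.1898, y'=0.2025
  e−x'=-0.0698;  (l²−L²−(e−x')²−y'²−z²)/2L = 0.0181
  θ1 = atan2(B,A) + arccos(C/0.3380) = -0.2617
φ2=120.0° → target in arm frame (0.0805, -0.2656)
  A=0.0395, B=-0.3307, C=(l²−L²−A²−y'²−z²)/(2L)=-0.0474
  √(A²+B²)=0.3331;  θ2 = -1.4518+1.7138 ≈ 0.2619
arm 3 (φ=240.0°): x'=-0.2703, y'=0.0631
  e−x'=0.3903;  (l²−L²−(e−x')²−y'²−z²)/2L = -0.2579
  √(A²+B²)=0.5115;  θ3 = -0.7030+2.0992 ≈ 1.3962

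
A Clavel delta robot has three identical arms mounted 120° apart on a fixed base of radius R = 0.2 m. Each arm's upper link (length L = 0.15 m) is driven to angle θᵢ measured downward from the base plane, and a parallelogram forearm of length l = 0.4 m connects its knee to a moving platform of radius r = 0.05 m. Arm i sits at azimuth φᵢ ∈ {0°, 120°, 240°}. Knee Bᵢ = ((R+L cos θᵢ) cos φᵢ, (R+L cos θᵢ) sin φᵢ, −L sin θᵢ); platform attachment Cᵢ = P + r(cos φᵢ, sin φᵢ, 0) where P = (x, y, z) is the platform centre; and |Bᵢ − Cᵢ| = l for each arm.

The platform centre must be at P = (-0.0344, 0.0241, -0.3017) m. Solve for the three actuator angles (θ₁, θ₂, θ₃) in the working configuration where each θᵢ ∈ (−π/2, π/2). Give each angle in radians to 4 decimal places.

φ1=0.0° → target in arm frame (-0.0344, 0.0241)
  e−x'=0.1844;  (l²−L²−(e−x')²−y'²−z²)/2L = 0.0396
  √(A²+B²)=0.3536;  θ1 = -1.0222+1.4584 ≈ 0.4363
arm 2 (φ=120.0°): x'=0.0381, y'=0.0177
  e−x'=0.1119;  (l²−L²−(e−x')²−y'²−z²)/2L = 0.1121
  γ=atan2(-0.3017,0.1119)=-1.2155;  ψ=arccos(0.3484)=1.2149;  θ2=γ+ψ≈-0.0006
arm 3 (φ=240.0°): x'=-0.0037, y'=-0.0418
  A cos θ + B sin θ = C:  0.1537·cos θ + -0.3017·sin θ = 0.0704
  θ3 = atan2(B,A) + arccos(C/0.3386) = 0.2617

θ₁ = 0.4363, θ₂ = -0.0006, θ₃ = 0.2617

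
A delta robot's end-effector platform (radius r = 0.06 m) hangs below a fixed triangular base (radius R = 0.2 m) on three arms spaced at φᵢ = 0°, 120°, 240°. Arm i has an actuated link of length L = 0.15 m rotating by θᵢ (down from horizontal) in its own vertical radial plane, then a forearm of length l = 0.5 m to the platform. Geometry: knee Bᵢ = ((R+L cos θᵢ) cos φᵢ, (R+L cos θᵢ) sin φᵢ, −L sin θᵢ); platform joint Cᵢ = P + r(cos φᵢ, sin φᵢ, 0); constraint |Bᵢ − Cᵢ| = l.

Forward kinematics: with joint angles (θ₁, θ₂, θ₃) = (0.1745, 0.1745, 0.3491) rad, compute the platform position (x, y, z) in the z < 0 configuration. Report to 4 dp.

(0.0143, 0.0248, -0.4439)

arm 1 at φ=0.0°: ρ1 = 0.2877;  O1 = (0.2877, 0.0000, -0.0260)
arm 2 at φ=120.0°: ρ2 = 0.2877;  O2 = (-0.1439, 0.2492, -0.0260)
O3 = (0.2810·cos240.0°, 0.2810·sin240.0°, -0.0513) = (-0.1405, -0.2433, -0.0513)
subtract pairs → two planes through P
plane₁₂: -0.8632x+0.4983y+0.0000z = 0.0000
det = 0.8468;  x = 0.0011+-0.0297z,  y = 0.0019+-0.0515z
sphere 1 gives Az²+Bz+C=0 with A=1.0035, B=0.0689, C=-0.1672;  B²−4AC=0.6758;  roots -0.4439, 0.3752;  negative root z = -0.4439
x = 0.0143, y = 0.0248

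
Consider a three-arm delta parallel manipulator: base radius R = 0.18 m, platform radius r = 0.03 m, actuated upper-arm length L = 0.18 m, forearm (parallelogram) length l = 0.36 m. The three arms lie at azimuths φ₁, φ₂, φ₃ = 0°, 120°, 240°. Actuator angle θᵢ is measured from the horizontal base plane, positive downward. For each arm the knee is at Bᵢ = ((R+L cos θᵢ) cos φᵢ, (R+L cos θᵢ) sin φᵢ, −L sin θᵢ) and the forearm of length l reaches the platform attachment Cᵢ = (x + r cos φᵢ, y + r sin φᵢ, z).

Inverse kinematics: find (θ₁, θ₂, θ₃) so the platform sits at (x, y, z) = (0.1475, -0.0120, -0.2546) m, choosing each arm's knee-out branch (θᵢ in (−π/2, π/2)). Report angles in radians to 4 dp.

φ1=0.0° → target in arm frame (0.1475, -0.0120)
  A=0.0025, B=-0.2546, C=(l²−L²−A²−y'²−z²)/(2L)=0.0895
  θ1 = atan2(B,A) + arccos(C/0.2546) = -0.3495
arm 2 (φ=120.0°): x'=-0.0841, y'=-0.1217
  A=0.2341, B=-0.2546, C=(l²−L²−A²−y'²−z²)/(2L)=-0.1035
  √(A²+B²)=0.3459;  θ2 = -0.8272+1.8747 ≈ 1.0475
arm 3 (φ=240.0°): x'=-0.0634, y'=0.1337
  e−x'=0.2134;  (l²−L²−(e−x')²−y'²−z²)/2L = -0.0862
  γ=atan2(-0.2546,0.2134)=-0.8733;  ψ=arccos(-0.2595)=1.8333;  θ3=γ+ψ≈0.9600

θ₁ = -0.3495, θ₂ = 1.0475, θ₃ = 0.9600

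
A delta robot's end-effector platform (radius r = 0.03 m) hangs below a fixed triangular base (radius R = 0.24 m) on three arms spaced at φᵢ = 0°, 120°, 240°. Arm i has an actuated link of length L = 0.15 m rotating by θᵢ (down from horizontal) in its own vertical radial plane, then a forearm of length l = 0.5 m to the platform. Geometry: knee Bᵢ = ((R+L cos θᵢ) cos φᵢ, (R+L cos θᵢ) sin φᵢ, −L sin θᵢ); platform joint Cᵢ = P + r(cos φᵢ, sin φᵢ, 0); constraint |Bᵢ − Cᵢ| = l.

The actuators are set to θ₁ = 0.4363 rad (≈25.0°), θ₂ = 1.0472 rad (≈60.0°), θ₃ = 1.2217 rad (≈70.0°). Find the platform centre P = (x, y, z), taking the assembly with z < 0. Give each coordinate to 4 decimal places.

(0.1072, 0.0249, -0.5020)

arm 1 at φ=0.0°: e+L cos θ1 = 0.3459;  O1 = (0.3459, 0.0000, -0.0634)
arm 2 at φ=120.0°: e+L cos θ2 = 0.2850;  O2 = (-0.1425, 0.2468, -0.1299)
arm 3 at φ=240.0°: e+L cos θ3 = 0.2613;  O3 = (-0.1307, -0.2263, -0.1410)
subtract pairs → two planes through P
[-0.9769 0.4936 -0.1330]·P = -0.0256;  [-0.9532 -0.4526 -0.1551]·P = -0.0355
Cramer: x(z) = 0.0319-0.1499z;  y(z) = 0.0113-0.0271z
quadratic in z: (1.0232)z²+(0.2203)z+(-0.1472)=0, √Δ=0.8069 → z ∈ {-0.5020, 0.2867}; z = -0.5020 (taking z<0)
x = 0.1072, y = 0.0249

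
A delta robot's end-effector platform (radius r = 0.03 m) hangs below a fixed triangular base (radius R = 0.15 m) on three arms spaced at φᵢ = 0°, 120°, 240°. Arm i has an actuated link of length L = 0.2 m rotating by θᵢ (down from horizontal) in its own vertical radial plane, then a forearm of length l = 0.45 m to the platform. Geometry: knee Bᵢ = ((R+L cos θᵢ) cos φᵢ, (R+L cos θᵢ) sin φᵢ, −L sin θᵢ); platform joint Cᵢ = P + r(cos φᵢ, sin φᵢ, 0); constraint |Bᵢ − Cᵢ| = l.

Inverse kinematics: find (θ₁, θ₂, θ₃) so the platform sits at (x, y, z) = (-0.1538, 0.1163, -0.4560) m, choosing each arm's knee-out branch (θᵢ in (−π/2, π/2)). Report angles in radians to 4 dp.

θ₁ = 1.2216, θ₂ = 0.1746, θ₃ = 0.8726

arm 1 (φ=0.0°): x'=-0.1538, y'=0.1163
  A=0.2738, B=-0.4560, C=(l²−L²−A²−y'²−z²)/(2L)=-0.3348
  γ=atan2(-0.4560,0.2738)=-1.0301;  ψ=arccos(-0.6295)=2.2517;  θ1=γ+ψ≈1.2216
rotate P by −φ2: (0.1776, 0.0750, -0.4560)
  e−x'=-0.0576;  (l²−L²−(e−x')²−y'²−z²)/2L = -0.1360
  √(A²+B²)=0.4596;  θ2 = -1.6965+1.8711 ≈ 0.1746
φ3=240.0° → target in arm frame (-0.0238, -0.1913)
  e−x'=0.1438;  (l²−L²−(e−x')²−y'²−z²)/2L = -0.2568
  √(A²+B²)=0.4781;  θ3 = -1.2653+2.1378 ≈ 0.8726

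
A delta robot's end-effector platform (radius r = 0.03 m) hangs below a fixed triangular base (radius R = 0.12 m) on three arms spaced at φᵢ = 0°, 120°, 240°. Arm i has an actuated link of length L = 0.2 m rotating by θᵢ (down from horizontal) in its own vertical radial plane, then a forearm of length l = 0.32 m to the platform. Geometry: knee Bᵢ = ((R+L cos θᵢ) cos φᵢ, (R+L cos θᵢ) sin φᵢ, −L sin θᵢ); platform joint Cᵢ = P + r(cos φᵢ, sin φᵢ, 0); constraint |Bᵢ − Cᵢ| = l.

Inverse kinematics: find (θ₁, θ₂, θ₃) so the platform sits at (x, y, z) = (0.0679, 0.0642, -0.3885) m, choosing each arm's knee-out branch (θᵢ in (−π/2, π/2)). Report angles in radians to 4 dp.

θ₁ = 0.6983, θ₂ = 0.8727, θ₃ = 1.2219

rotate P by −φ1: (0.0679, 0.0642, -0.3885)
  e−x'=0.0221;  (l²−L²−(e−x')²−y'²−z²)/2L = -0.2329
  √(A²+B²)=0.3891;  θ1 = -1.5140+2.2123 ≈ 0.6983
rotate P by −φ2: (0.0216, -0.0909, -0.3885)
  A cos θ + B sin θ = C:  0.0684·cos θ + -0.3885·sin θ = -0.2537
  √(A²+B²)=0.3945;  θ2 = -1.3966+2.2693 ≈ 0.8727
φ3=240.0° → target in arm frame (-0.0895, 0.0267)
  e−x'=0.1795;  (l²−L²−(e−x')²−y'²−z²)/2L = -0.3037
  γ=atan2(-0.3885,0.1795)=-1.1379;  ψ=arccos(-0.7096)=2.3598;  θ3=γ+ψ≈1.2219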